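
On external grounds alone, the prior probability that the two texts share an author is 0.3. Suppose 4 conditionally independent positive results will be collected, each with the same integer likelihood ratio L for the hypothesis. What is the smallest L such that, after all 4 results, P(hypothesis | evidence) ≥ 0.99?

Prior odds = 0.3/0.7 = 3/7.
Target odds = 0.99/0.01 = 99.
Need L⁴ ≥ 99 ÷ (3/7) = 231.
3⁴ = 81 < 231 ≤ 256 = 4⁴, so L = 4.

4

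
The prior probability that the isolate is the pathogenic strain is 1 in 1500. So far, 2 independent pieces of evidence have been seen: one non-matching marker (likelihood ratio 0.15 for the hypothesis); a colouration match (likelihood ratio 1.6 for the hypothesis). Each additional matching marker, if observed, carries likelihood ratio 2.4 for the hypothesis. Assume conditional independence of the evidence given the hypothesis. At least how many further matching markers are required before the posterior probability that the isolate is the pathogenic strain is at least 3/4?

12

Prior odds = (1/1500)/(1499/1500) = 1/1499.
Combined Bayes factor of the evidence already in hand = 0.15 × 1.6 = 0.24.
Odds after that evidence = (1/1499) × 0.24 = 6/37475.
Target odds = 0.75/0.25 = 3.
Need 2.4ⁿ ≥ 3 ÷ (6/37475) = 18737.5.
2.4¹¹ ≈15216.8 falls short of 18737.5 but 2.4¹² ≈36520.3 reaches it, so n = 12.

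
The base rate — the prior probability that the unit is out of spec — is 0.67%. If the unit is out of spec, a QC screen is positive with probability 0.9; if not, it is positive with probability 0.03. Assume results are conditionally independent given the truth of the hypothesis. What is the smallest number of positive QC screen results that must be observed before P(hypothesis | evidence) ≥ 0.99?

Prior odds: 0.0067 ÷ 0.9933 = 67/9933.
Likelihood ratio of a positive = 0.9/0.03 = 30.
Target posterior odds = 0.99/0.01 = 99.
Need (67/9933) × 30ⁿ ≥ 99, i.e. 30ⁿ ≥ 983367/67.
30² = 900 falls short of 983367/67 but 30³ = 27000 reaches it, so n = 3.

3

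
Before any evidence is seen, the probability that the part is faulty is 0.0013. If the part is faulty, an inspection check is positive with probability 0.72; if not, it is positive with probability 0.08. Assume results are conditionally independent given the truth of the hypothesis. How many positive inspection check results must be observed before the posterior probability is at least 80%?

Prior odds: 0.0013 ÷ 0.9987 = 13/9987.
Likelihood ratio of a positive = 0.72/0.08 = 9.
Target odds: 0.8 ÷ 0.2 = 4.
Require 9ⁿ ≥ 4 ÷ (13/9987) = 39948/13.
9³ = 729 falls short of 39948/13 but 9⁴ = 6561 reaches it, so n = 4.

4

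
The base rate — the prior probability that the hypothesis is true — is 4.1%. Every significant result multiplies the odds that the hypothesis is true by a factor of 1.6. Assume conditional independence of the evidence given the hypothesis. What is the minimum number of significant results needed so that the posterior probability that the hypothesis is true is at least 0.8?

Prior odds: 0.041 ÷ 0.959 = 41/959.
Likelihood ratio per significant result = 1.6.
Target posterior odds = 0.8/0.2 = 4.
Need (41/959) × 1.6ⁿ ≥ 4, i.e. 1.6ⁿ ≥ 3836/41.
1.6⁹ = 134217728/1953125 falls short of 3836/41 but 1.6¹⁰ ≈109.951 reaches it, so n = 10.

10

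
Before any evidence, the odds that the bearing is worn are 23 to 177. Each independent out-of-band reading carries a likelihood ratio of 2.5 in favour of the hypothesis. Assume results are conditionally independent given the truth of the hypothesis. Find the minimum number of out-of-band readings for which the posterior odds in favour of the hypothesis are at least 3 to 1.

Prior odds = 23/177.
Likelihood ratio per out-of-band reading = 2.5.
Target odds = 3.
Require 2.5ⁿ ≥ 3 ÷ (23/177) = 531/23.
2.5³ = 15.625 falls short of 531/23 but 2.5⁴ = 39.0625 reaches it, so n = 4.

4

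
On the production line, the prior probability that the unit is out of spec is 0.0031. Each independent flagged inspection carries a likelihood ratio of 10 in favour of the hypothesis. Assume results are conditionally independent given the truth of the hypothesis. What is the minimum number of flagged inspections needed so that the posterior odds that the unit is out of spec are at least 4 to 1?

Prior odds: 0.0031 ÷ 0.9969 = 31/9969.
Likelihood ratio per flagged inspection = 10.
Target odds = 4.
Need (31/9969) × 10ⁿ ≥ 4, i.e. 10ⁿ ≥ 39876/31.
10³ = 1000 falls short of 39876/31 but 10⁴ = 10000 reaches it, so n = 4.

4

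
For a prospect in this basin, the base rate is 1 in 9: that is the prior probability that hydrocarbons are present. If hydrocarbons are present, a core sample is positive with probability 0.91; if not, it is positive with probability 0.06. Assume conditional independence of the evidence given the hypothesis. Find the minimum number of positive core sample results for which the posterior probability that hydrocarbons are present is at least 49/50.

Prior odds: (1/9) ÷ (8/9) = 0.125.
Likelihood ratio of a positive = 0.91/0.06 = 91/6.
Target posterior odds = 0.98/0.02 = 49.
Require (91/6)ⁿ ≥ 49 ÷ 0.125 = 392.
(91/6)² = 8281/36 falls short of 392 but (91/6)³ = 753571/216 reaches it, so n = 3.

3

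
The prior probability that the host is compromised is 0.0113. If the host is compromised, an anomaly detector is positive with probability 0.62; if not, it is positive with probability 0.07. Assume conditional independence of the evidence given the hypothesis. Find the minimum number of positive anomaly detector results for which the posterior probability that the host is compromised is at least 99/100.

Prior odds = 0.0113/0.9887 = 113/9887.
Likelihood ratio of a positive = 0.62/0.07 = 62/7.
Target odds: 0.99 ÷ 0.01 = 99.
Need (113/9887) × (62/7)ⁿ ≥ 99, i.e. (62/7)ⁿ ≥ 978813/113.
(62/7)⁴ = 14776336/2401 falls short of 978813/113 but (62/7)⁵ = 916132832/16807 reaches it, so n = 5.

5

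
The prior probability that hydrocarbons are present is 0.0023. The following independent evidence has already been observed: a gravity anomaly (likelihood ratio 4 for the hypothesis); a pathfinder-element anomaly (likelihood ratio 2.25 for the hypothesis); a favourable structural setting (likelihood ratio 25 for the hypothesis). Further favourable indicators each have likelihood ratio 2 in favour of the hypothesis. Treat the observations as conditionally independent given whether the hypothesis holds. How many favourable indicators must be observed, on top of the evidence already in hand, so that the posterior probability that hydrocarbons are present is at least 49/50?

7

Prior odds = 0.0023/0.9977 = 23/9977.
Combined Bayes factor of the evidence already in hand = 4 × 2.25 × 25 = 225.
Odds after that evidence = (23/9977) × 225 = 5175/9977.
Target odds = 0.98/0.02 = 49.
Need 2ⁿ ≥ 49 ÷ (5175/9977) = 488873/5175.
2⁶ = 64 falls short of 488873/5175 but 2⁷ = 128 reaches it, so n = 7.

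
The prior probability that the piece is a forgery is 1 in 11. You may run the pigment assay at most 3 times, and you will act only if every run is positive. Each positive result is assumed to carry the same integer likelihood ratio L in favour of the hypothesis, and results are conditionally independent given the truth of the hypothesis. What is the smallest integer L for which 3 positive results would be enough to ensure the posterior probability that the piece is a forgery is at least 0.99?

Prior odds = (1/11)/(10/11) = 0.1.
Target odds = 0.99/0.01 = 99.
Need L³ ≥ 99 ÷ 0.1 = 990.
9³ = 729 < 990 ≤ 1000 = 10³, so L = 10.

10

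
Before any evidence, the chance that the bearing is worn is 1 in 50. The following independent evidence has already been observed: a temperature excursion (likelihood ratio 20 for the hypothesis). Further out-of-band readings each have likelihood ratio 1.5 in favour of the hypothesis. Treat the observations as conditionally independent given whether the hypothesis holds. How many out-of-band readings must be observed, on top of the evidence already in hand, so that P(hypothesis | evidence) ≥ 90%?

Prior odds = 0.02/0.98 = 1/49.
Bayes factor of the evidence already in hand = 20.
Odds after that evidence = (1/49) × 20 = 20/49.
Target odds = 0.9/0.1 = 9.
Need 1.5ⁿ ≥ 9 ÷ (20/49) = 22.05.
1.5⁷ = 17.0859375 falls short of 22.05 but 1.5⁸ = 25.62890625 reaches it, so n = 8.

8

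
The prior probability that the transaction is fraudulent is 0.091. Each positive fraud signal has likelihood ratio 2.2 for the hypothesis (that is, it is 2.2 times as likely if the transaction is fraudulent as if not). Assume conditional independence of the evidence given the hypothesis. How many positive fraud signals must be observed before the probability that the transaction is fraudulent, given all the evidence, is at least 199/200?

Prior odds = 0.091/0.909 = 91/909.
Likelihood ratio per positive fraud signal = 2.2.
Target posterior odds = 0.995/0.005 = 199.
Require 2.2ⁿ ≥ 199 ÷ (91/909) = 180891/91.
2.2⁹ ≈1207.27 falls short of 180891/91 but 2.2¹⁰ ≈2655.99 reaches it, so n = 10.

10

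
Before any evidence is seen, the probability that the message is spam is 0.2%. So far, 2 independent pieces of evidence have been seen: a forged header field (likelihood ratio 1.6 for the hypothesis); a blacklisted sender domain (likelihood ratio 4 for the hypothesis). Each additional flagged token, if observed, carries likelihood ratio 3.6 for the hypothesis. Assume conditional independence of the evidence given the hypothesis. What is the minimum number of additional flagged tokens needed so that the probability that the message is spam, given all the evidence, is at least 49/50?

7

Prior odds = 0.002/0.998 = 1/499.
Combined Bayes factor of the evidence already in hand = 1.6 × 4 = 6.4.
Odds after that evidence = (1/499) × 6.4 = 32/2495.
Target odds = 0.98/0.02 = 49.
Need 3.6ⁿ ≥ 49 ÷ (32/2495) = 3820.46875.
3.6⁶ = 34012224/15625 falls short of 3820.46875 but 3.6⁷ = 612220032/78125 reaches it, so n = 7.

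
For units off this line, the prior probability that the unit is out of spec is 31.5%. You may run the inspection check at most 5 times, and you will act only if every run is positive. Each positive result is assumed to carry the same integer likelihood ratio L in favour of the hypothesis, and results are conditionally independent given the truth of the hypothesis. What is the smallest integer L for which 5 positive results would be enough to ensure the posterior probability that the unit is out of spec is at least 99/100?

Prior odds = 0.315/0.685 = 63/137.
Target odds = 0.99/0.01 = 99.
Need L⁵ ≥ 99 ÷ (63/137) = 1507/7.
2⁵ = 32 < 1507/7 ≤ 243 = 3⁵, so L = 3.

3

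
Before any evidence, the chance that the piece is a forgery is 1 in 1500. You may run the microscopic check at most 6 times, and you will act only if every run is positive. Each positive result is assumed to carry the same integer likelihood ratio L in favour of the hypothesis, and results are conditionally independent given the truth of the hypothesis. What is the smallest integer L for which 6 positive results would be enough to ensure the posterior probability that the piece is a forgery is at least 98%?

Prior odds = (1/1500)/(1499/1500) = 1/1499.
Target odds = 0.98/0.02 = 49.
Need L⁶ ≥ 49 ÷ (1/1499) = 73451.
6⁶ = 46656 < 73451 ≤ 117649 = 7⁶, so L = 7.

7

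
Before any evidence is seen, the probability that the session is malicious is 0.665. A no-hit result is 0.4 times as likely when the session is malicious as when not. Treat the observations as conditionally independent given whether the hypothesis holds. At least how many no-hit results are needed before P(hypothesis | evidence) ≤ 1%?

Prior odds = 0.665/0.335 = 133/67.
Likelihood ratio per no-hit result = 0.4.
Target posterior odds = 0.01/0.99 = 1/99.
Need (133/67) × 0.4ⁿ ≤ 1/99, i.e. 0.4ⁿ ≤ 67/13167.
0.4⁵ = 0.01024 is still above 67/13167 but 0.4⁶ = 64/15625 is at or below it, so n = 6.

6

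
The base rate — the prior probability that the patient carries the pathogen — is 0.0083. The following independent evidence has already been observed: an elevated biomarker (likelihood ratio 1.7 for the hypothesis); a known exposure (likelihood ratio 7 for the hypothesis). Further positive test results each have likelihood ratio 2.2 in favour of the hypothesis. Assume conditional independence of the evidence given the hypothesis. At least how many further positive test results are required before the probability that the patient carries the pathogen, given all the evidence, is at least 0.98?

Prior odds = 0.0083/0.9917 = 83/9917.
Combined Bayes factor of the evidence already in hand = 1.7 × 7 = 11.9.
Odds after that evidence = (83/9917) × 11.9 = 9877/99170.
Target odds = 0.98/0.02 = 49.
Need 2.2ⁿ ≥ 49 ÷ (9877/99170) = 694190/1411.
2.2⁷ = 19487171/78125 falls short of 694190/1411 but 2.2⁸ = 214358881/390625 reaches it, so n = 8.

8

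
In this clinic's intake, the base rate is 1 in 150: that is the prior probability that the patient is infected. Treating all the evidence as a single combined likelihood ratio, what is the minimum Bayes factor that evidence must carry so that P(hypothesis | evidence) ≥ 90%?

Prior odds = (1/150)/(149/150) = 1/149.
Target odds = 0.9/0.1 = 9.
Required Bayes factor = 9 ÷ (1/149) = 1341.

1341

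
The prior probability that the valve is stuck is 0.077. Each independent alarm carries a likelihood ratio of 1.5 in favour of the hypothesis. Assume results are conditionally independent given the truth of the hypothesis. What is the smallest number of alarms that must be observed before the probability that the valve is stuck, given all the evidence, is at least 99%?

Prior odds = 0.077/0.923 = 77/923.
Likelihood ratio per alarm = 1.5.
Target posterior odds = 0.99/0.01 = 99.
Need (77/923) × 1.5ⁿ ≥ 99, i.e. 1.5ⁿ ≥ 8307/7.
1.5¹⁷ = 129140163/131072 falls short of 8307/7 but 1.5¹⁸ = 387420489/262144 reaches it, so n = 18.

18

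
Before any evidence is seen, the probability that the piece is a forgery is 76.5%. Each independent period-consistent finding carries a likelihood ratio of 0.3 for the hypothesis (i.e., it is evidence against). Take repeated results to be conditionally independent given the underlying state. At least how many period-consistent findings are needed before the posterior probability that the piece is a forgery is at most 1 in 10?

3

Prior odds = 0.765/0.235 = 153/47.
Likelihood ratio per period-consistent finding = 0.3.
Target odds: 0.1 ÷ 0.9 = 1/9.
Need (153/47) × 0.3ⁿ ≤ 1/9, i.e. 0.3ⁿ ≤ 47/1377.
0.3² = 0.09 is still above 47/1377 but 0.3³ = 0.027 is at or below it, so n = 3.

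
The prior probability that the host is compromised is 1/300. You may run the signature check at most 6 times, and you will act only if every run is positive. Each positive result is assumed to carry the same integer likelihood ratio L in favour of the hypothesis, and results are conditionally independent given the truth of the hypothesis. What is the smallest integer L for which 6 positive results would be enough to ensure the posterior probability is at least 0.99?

Prior odds = (1/300)/(299/300) = 1/299.
Target odds = 0.99/0.01 = 99.
Need L⁶ ≥ 99 ÷ (1/299) = 29601.
5⁶ = 15625 < 29601 ≤ 46656 = 6⁶, so L = 6.

6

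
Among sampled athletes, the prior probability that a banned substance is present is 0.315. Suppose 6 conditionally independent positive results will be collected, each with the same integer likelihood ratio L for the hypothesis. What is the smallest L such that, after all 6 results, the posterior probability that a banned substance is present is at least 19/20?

Prior odds = 0.315/0.685 = 63/137.
Target odds = 0.95/0.05 = 19.
Need L⁶ ≥ 19 ÷ (63/137) = 2603/63.
1⁶ = 1 < 2603/63 ≤ 64 = 2⁶, so L = 2.

2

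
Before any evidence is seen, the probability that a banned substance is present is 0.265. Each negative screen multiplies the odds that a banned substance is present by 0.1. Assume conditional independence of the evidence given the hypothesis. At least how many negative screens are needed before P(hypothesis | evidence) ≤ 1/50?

2

Prior odds = 0.265/0.735 = 53/147.
Likelihood ratio per negative screen = 0.1.
Target odds: 0.02 ÷ 0.98 = 1/49.
Require 0.1ⁿ ≤ 1/49 ÷ (53/147) = 3/53.
0.1¹ = 0.1 is still above 3/53 but 0.1² = 0.01 is at or below it, so n = 2.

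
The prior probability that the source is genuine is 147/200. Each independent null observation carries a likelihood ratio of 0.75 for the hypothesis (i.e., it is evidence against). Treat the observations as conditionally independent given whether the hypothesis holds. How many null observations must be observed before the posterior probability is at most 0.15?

Prior odds: 0.735 ÷ 0.265 = 147/53.
Likelihood ratio per null observation = 0.75.
Target posterior odds = 0.15/0.85 = 3/17.
Need (147/53) × 0.75ⁿ ≤ 3/17, i.e. 0.75ⁿ ≤ 53/833.
0.75⁹ = 19683/262144 is still above 53/833 but 0.75¹⁰ = 59049/1048576 is at or below it, so n = 10.

10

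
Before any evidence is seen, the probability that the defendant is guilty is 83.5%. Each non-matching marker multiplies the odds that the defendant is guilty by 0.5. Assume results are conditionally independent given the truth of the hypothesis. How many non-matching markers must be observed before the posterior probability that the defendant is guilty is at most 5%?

7

Prior odds = 0.835/0.165 = 167/33.
Likelihood ratio per non-matching marker = 0.5.
Target odds: 0.05 ÷ 0.95 = 1/19.
Require 0.5ⁿ ≤ 1/19 ÷ (167/33) = 33/3173.
0.5⁶ = 0.015625 is still above 33/3173 but 0.5⁷ = 0.0078125 is at or below it, so n = 7.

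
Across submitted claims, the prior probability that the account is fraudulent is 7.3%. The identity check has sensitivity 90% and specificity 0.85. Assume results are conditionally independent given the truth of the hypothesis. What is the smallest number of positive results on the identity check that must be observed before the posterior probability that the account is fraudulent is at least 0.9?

3

Prior odds = 0.073/0.927 = 73/927.
False-positive rate = 1 − 0.85 = 0.15; likelihood ratio of a positive = 0.9/0.15 = 6.
Target odds: 0.9 ÷ 0.1 = 9.
Need (73/927) × 6ⁿ ≥ 9, i.e. 6ⁿ ≥ 8343/73.
6² = 36 falls short of 8343/73 but 6³ = 216 reaches it, so n = 3.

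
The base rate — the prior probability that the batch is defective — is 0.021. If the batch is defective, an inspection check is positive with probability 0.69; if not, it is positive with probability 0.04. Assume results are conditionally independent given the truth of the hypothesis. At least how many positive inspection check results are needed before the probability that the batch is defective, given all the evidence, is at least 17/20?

Prior odds: 0.021 ÷ 0.979 = 21/979.
Likelihood ratio of a positive = 0.69/0.04 = 17.25.
Target posterior odds = 0.85/0.15 = 17/3.
Need (21/979) × 17.25ⁿ ≥ 17/3, i.e. 17.25ⁿ ≥ 16643/63.
17.25¹ = 17.25 falls short of 16643/63 but 17.25² = 297.5625 reaches it, so n = 2.

2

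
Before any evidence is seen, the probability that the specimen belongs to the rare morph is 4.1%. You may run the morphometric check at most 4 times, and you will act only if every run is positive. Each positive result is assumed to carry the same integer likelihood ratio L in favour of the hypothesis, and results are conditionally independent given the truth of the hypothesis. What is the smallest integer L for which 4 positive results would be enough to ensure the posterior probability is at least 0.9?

4

Prior odds = 0.041/0.959 = 41/959.
Target odds = 0.9/0.1 = 9.
Need L⁴ ≥ 9 ÷ (41/959) = 8631/41.
3⁴ = 81 < 8631/41 ≤ 256 = 4⁴, so L = 4.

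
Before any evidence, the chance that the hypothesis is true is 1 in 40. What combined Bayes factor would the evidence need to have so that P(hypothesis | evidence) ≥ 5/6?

195

Prior odds = 0.025/0.975 = 1/39.
Target odds = (5/6)/(1/6) = 5.
Required Bayes factor = 5 ÷ (1/39) = 195.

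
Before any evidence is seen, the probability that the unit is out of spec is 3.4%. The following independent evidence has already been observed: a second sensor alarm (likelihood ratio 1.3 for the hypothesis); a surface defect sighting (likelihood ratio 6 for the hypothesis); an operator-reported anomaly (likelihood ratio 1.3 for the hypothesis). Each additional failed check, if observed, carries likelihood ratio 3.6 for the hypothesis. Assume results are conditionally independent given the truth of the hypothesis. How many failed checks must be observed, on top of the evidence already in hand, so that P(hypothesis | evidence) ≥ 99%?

Prior odds = 0.034/0.966 = 17/483.
Combined Bayes factor of the evidence already in hand = 1.3 × 6 × 1.3 = 10.14.
Odds after that evidence = (17/483) × 10.14 = 2873/8050.
Target odds = 0.99/0.01 = 99.
Need 3.6ⁿ ≥ 99 ÷ (2873/8050) = 796950/2873.
3.6⁴ = 167.9616 falls short of 796950/2873 but 3.6⁵ = 604.66176 reaches it, so n = 5.

5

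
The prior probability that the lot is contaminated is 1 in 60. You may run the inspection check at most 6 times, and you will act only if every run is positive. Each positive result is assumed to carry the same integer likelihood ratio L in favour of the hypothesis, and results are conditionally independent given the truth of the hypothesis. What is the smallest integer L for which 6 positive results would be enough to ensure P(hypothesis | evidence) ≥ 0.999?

Prior odds = (1/60)/(59/60) = 1/59.
Target odds = 0.999/0.001 = 999.
Need L⁶ ≥ 999 ÷ (1/59) = 58941.
6⁶ = 46656 < 58941 ≤ 117649 = 7⁶, so L = 7.

7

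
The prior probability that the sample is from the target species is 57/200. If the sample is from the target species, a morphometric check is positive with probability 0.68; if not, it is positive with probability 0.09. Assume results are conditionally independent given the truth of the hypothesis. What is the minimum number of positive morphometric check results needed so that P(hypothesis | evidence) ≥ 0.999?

Prior odds = 0.285/0.715 = 57/143.
Likelihood ratio of a positive = 0.68/0.09 = 68/9.
Target odds: 0.999 ÷ 0.001 = 999.
Need (57/143) × (68/9)ⁿ ≥ 999, i.e. (68/9)ⁿ ≥ 47619/19.
(68/9)³ = 314432/729 falls short of 47619/19 but (68/9)⁴ = 21381376/6561 reaches it, so n = 4.

4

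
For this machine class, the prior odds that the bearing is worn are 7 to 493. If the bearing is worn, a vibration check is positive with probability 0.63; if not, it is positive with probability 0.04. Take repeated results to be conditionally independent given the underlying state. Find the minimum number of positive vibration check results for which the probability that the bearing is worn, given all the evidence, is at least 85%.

Prior odds = 7/493.
Likelihood ratio of a positive = 0.63/0.04 = 15.75.
Target posterior odds = 0.85/0.15 = 17/3.
Require 15.75ⁿ ≥ 17/3 ÷ (7/493) = 8381/21.
15.75² = 248.0625 falls short of 8381/21 but 15.75³ = 3906.984375 reaches it, so n = 3.

3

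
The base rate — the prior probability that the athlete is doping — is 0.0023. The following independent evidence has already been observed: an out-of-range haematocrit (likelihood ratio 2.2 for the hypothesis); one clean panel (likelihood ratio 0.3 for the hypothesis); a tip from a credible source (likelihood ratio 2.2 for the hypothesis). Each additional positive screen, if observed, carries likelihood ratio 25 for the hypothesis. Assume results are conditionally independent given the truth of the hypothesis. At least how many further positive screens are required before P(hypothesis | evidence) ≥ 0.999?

4

Prior odds = 0.0023/0.9977 = 23/9977.
Combined Bayes factor of the evidence already in hand = 2.2 × 0.3 × 2.2 = 1.452.
Odds after that evidence = (23/9977) × 1.452 = 759/226750.
Target odds = 0.999/0.001 = 999.
Need 25ⁿ ≥ 999 ÷ (759/226750) = 75507750/253.
25³ = 15625 falls short of 75507750/253 but 25⁴ = 390625 reaches it, so n = 4.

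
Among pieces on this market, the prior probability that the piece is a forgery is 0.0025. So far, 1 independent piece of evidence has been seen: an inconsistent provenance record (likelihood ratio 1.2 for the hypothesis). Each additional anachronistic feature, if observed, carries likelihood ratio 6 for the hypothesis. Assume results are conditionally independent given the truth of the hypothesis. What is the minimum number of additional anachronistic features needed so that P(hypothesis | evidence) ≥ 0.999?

8

Prior odds = 0.0025/0.9975 = 1/399.
Bayes factor of the evidence already in hand = 1.2.
Odds after that evidence = (1/399) × 1.2 = 2/665.
Target odds = 0.999/0.001 = 999.
Need 6ⁿ ≥ 999 ÷ (2/665) = 332167.5.
6⁷ = 279936 falls short of 332167.5 but 6⁸ = 1679616 reaches it, so n = 8.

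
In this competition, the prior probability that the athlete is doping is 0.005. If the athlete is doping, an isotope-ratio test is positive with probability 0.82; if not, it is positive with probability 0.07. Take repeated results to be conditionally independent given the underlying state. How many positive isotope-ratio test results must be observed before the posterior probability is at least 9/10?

Prior odds = 0.005/0.995 = 1/199.
Likelihood ratio of a positive = 0.82/0.07 = 82/7.
Target odds: 0.9 ÷ 0.1 = 9.
Need (1/199) × (82/7)ⁿ ≥ 9, i.e. (82/7)ⁿ ≥ 1791.
(82/7)³ = 551368/343 falls short of 1791 but (82/7)⁴ = 45212176/2401 reaches it, so n = 4.

4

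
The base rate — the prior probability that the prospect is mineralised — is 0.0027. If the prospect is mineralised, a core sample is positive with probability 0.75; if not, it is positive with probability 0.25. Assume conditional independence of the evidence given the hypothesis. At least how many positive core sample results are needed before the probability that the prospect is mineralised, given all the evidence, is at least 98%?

9

Prior odds = 0.0027/0.9973 = 27/9973.
Likelihood ratio of a positive = 0.75/0.25 = 3.
Target odds: 0.98 ÷ 0.02 = 49.
Need (27/9973) × 3ⁿ ≥ 49, i.e. 3ⁿ ≥ 488677/27.
3⁸ = 6561 falls short of 488677/27 but 3⁹ = 19683 reaches it, so n = 9.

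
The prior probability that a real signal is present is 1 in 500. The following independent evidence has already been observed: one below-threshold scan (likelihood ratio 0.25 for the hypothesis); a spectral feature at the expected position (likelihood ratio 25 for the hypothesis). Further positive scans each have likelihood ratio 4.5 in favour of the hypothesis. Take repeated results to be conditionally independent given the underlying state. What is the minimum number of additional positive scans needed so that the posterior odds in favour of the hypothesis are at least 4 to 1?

4

Prior odds = 0.002/0.998 = 1/499.
Combined Bayes factor of the evidence already in hand = 0.25 × 25 = 6.25.
Odds after that evidence = (1/499) × 6.25 = 25/1996.
Target odds = 4.
Need 4.5ⁿ ≥ 4 ÷ (25/1996) = 319.36.
4.5³ = 91.125 falls short of 319.36 but 4.5⁴ = 410.0625 reaches it, so n = 4.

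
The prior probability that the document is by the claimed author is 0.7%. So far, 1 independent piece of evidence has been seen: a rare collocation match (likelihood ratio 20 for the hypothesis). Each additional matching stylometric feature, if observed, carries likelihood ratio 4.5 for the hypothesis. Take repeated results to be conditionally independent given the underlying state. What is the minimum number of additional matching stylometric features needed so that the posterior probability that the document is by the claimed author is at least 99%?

5

Prior odds = 0.007/0.993 = 7/993.
Bayes factor of the evidence already in hand = 20.
Odds after that evidence = (7/993) × 20 = 140/993.
Target odds = 0.99/0.01 = 99.
Need 4.5ⁿ ≥ 99 ÷ (140/993) = 98307/140.
4.5⁴ = 410.0625 falls short of 98307/140 but 4.5⁵ = 1845.28125 reaches it, so n = 5.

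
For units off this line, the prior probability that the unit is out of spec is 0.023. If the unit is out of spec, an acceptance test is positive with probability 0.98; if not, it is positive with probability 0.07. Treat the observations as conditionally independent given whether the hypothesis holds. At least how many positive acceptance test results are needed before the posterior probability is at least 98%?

Prior odds = 0.023/0.977 = 23/977.
Likelihood ratio of a positive = 0.98/0.07 = 14.
Target posterior odds = 0.98/0.02 = 49.
Need (23/977) × 14ⁿ ≥ 49, i.e. 14ⁿ ≥ 47873/23.
14² = 196 falls short of 47873/23 but 14³ = 2744 reaches it, so n = 3.

3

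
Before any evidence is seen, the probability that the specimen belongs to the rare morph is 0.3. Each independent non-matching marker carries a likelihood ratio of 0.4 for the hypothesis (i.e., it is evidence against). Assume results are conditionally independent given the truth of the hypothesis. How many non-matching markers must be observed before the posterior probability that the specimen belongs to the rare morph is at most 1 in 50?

Prior odds: 0.3 ÷ 0.7 = 3/7.
Likelihood ratio per non-matching marker = 0.4.
Target posterior odds = 0.02/0.98 = 1/49.
Need (3/7) × 0.4ⁿ ≤ 1/49, i.e. 0.4ⁿ ≤ 1/21.
0.4³ = 0.064 is still above 1/21 but 0.4⁴ = 0.0256 is at or below it, so n = 4.

4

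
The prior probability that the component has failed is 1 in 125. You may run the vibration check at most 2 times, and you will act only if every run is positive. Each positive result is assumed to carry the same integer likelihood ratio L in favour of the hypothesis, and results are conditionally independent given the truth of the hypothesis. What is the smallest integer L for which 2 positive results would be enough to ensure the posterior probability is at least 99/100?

Prior odds = 0.008/0.992 = 1/124.
Target odds = 0.99/0.01 = 99.
Need L² ≥ 99 ÷ (1/124) = 12276.
110² = 12100 < 12276 ≤ 12321 = 111², so L = 111.

111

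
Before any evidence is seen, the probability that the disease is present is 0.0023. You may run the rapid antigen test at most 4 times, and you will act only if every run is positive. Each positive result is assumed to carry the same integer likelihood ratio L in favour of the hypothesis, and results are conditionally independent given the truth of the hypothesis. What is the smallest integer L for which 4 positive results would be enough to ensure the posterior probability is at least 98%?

13

Prior odds = 0.0023/0.9977 = 23/9977.
Target odds = 0.98/0.02 = 49.
Need L⁴ ≥ 49 ÷ (23/9977) = 488873/23.
12⁴ = 20736 < 488873/23 ≤ 28561 = 13⁴, so L = 13.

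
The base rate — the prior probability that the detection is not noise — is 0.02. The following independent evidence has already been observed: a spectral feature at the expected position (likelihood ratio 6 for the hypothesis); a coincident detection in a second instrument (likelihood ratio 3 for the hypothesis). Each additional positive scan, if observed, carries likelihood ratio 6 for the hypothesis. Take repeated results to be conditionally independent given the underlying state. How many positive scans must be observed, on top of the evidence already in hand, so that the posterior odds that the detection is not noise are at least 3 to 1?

2

Prior odds = 0.02/0.98 = 1/49.
Combined Bayes factor of the evidence already in hand = 6 × 3 = 18.
Odds after that evidence = (1/49) × 18 = 18/49.
Target odds = 3.
Need 6ⁿ ≥ 3 ÷ (18/49) = 49/6.
6¹ = 6 falls short of 49/6 but 6² = 36 reaches it, so n = 2.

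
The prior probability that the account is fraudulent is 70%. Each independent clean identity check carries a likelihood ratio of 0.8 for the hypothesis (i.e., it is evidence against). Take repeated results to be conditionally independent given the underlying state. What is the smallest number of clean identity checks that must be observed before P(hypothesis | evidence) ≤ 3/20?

Prior odds: 0.7 ÷ 0.3 = 7/3.
Likelihood ratio per clean identity check = 0.8.
Target posterior odds = 0.15/0.85 = 3/17.
Need (7/3) × 0.8ⁿ ≤ 3/17, i.e. 0.8ⁿ ≤ 9/119.
0.8¹¹ = 4194304/48828125 is still above 9/119 but 0.8¹² = 16777216/244140625 is at or below it, so n = 12.

12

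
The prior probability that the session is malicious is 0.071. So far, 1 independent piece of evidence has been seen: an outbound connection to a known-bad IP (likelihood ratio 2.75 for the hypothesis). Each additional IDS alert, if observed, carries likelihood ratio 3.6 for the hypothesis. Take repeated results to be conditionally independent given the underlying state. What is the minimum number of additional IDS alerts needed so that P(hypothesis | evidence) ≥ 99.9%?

7

Prior odds = 0.071/0.929 = 71/929.
Bayes factor of the evidence already in hand = 2.75.
Odds after that evidence = (71/929) × 2.75 = 781/3716.
Target odds = 0.999/0.001 = 999.
Need 3.6ⁿ ≥ 999 ÷ (781/3716) = 3712284/781.
3.6⁶ = 34012224/15625 falls short of 3712284/781 but 3.6⁷ = 612220032/78125 reaches it, so n = 7.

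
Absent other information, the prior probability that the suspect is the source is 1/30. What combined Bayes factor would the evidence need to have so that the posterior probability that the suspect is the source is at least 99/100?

Prior odds = (1/30)/(29/30) = 1/29.
Target odds = 0.99/0.01 = 99.
Required Bayes factor = 99 ÷ (1/29) = 2871.

2871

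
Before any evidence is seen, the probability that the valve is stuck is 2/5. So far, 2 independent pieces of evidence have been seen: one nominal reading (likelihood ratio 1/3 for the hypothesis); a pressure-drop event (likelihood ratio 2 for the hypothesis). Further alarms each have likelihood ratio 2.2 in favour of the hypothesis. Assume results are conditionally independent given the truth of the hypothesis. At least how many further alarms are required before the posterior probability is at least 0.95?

Prior odds = 0.4/0.6 = 2/3.
Combined Bayes factor of the evidence already in hand = (1/3) × 2 = 2/3.
Odds after that evidence = (2/3) × 2/3 = 4/9.
Target odds = 0.95/0.05 = 19.
Need 2.2ⁿ ≥ 19 ÷ (4/9) = 42.75.
2.2⁴ = 23.4256 falls short of 42.75 but 2.2⁵ = 51.53632 reaches it, so n = 5.

5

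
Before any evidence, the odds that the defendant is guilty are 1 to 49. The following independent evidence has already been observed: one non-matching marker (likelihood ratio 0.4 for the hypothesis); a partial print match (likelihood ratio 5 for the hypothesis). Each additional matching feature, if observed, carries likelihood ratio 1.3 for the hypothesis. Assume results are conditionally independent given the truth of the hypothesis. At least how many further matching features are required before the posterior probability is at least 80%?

18

Prior odds = 1/49.
Combined Bayes factor of the evidence already in hand = 0.4 × 5 = 2.
Odds after that evidence = (1/49) × 2 = 2/49.
Target odds = 0.8/0.2 = 4.
Need 1.3ⁿ ≥ 4 ÷ (2/49) = 98.
1.3¹⁷ ≈86.5042 falls short of 98 but 1.3¹⁸ ≈112.455 reaches it, so n = 18.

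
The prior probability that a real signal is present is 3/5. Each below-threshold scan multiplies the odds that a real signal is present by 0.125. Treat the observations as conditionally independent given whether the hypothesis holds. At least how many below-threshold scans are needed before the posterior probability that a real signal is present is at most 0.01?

3

Prior odds: 0.6 ÷ 0.4 = 1.5.
Likelihood ratio per below-threshold scan = 0.125.
Target odds: 0.01 ÷ 0.99 = 1/99.
Need 1.5 × 0.125ⁿ ≤ 1/99, i.e. 0.125ⁿ ≤ 2/297.
0.125² = 0.015625 is still above 2/297 but 0.125³ = 0.001953125 is at or below it, so n = 3.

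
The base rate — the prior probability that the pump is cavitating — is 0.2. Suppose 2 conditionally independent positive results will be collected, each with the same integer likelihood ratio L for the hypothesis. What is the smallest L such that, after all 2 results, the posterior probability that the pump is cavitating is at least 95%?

Prior odds = 0.2/0.8 = 0.25.
Target odds = 0.95/0.05 = 19.
Need L² ≥ 19 ÷ 0.25 = 76.
8² = 64 < 76 ≤ 81 = 9², so L = 9.

9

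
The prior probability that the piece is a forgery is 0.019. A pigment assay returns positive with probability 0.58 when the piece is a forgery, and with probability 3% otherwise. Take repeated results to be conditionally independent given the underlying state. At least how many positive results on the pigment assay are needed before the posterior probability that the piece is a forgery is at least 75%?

Prior odds: 0.019 ÷ 0.981 = 19/981.
Likelihood ratio of a positive result = 0.58/0.03 = 58/3.
Target odds: 0.75 ÷ 0.25 = 3.
Require (58/3)ⁿ ≥ 3 ÷ (19/981) = 2943/19.
(58/3)¹ = 58/3 falls short of 2943/19 but (58/3)² = 3364/9 reaches it, so n = 2.

2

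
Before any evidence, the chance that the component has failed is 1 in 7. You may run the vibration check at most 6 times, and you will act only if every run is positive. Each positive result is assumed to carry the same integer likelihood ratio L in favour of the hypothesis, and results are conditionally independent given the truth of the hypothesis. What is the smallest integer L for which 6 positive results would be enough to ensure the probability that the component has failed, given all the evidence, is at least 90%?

2

Prior odds = (1/7)/(6/7) = 1/6.
Target odds = 0.9/0.1 = 9.
Need L⁶ ≥ 9 ÷ (1/6) = 54.
1⁶ = 1 < 54 ≤ 64 = 2⁶, so L = 2.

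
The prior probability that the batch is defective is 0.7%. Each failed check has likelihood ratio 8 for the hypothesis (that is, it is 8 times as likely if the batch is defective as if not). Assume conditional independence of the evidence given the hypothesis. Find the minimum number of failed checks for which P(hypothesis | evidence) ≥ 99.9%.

Prior odds = 0.007/0.993 = 7/993.
Likelihood ratio per failed check = 8.
Target posterior odds = 0.999/0.001 = 999.
Need (7/993) × 8ⁿ ≥ 999, i.e. 8ⁿ ≥ 992007/7.
8⁵ = 32768 falls short of 992007/7 but 8⁶ = 262144 reaches it, so n = 6.

6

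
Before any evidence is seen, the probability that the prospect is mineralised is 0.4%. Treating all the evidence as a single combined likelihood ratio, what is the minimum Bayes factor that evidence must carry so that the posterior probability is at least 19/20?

4731

Prior odds = 0.004/0.996 = 1/249.
Target odds = 0.95/0.05 = 19.
Required Bayes factor = 19 ÷ (1/249) = 4731.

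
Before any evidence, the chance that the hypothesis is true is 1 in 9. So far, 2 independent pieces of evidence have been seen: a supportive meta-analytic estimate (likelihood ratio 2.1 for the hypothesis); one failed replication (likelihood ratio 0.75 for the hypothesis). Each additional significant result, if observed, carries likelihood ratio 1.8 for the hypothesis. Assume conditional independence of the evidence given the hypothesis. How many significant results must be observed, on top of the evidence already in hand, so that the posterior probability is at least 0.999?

15

Prior odds = (1/9)/(8/9) = 0.125.
Combined Bayes factor of the evidence already in hand = 2.1 × 0.75 = 1.575.
Odds after that evidence = 0.125 × 1.575 = 0.196875.
Target odds = 0.999/0.001 = 999.
Need 1.8ⁿ ≥ 999 ÷ 0.196875 = 35520/7.
1.8¹⁴ ≈3748.13 falls short of 35520/7 but 1.8¹⁵ ≈6746.64 reaches it, so n = 15.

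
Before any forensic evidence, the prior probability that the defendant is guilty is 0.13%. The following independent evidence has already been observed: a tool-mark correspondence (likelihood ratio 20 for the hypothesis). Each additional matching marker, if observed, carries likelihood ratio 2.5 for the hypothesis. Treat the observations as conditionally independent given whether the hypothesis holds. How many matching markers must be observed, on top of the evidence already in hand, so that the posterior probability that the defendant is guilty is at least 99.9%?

12

Prior odds = 0.0013/0.9987 = 13/9987.
Bayes factor of the evidence already in hand = 20.
Odds after that evidence = (13/9987) × 20 = 260/9987.
Target odds = 0.999/0.001 = 999.
Need 2.5ⁿ ≥ 999 ÷ (260/9987) = 9977013/260.
2.5¹¹ = 48828125/2048 falls short of 9977013/260 but 2.5¹² = 244140625/4096 reaches it, so n = 12.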